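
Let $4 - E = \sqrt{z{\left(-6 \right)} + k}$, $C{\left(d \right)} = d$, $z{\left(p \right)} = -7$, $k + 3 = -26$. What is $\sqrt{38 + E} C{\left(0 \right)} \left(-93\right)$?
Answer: $0$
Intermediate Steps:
$k = -29$ ($k = -3 - 26 = -29$)
$E = 4 - 6 i$ ($E = 4 - \sqrt{-7 - 29} = 4 - \sqrt{-36} = 4 - 6 i \approx 4.0 - 6.0 i$)
$\sqrt{38 + E} C{\left(0 \right)} \left(-93\right) = \sqrt{38 + \left(4 - 6 i\right)} 0 \left(-93\right) = \sqrt{42 - 6 i} 0 \left(-93\right) = 0 \left(-93\right) = 0$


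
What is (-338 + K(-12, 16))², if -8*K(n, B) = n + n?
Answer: 112225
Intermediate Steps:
K(n, B) = -n/4 (K(n, B) = -(n + n)/8 = -n/4)
(-338 + K(-12, 16))² = (-338 - ¼*(-12))² = (-338 + 3)² = (-335)² = 112225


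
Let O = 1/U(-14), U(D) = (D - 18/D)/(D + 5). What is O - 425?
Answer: -37762/89 ≈ -424.29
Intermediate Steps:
U(D) = (D - 18/D)/(5 + D)
O = 63/89 (O = 1/((-18 + (-14)²)/((-14)*(5 - 14))) = 1/(-1/14*(-18 + 196)/(-9)) = 1/(-1/14*(-⅑)*178) = 1/(89/63) = 63/89 ≈ 0.70786)
O - 425 = 63/89 - 425 = -37762/89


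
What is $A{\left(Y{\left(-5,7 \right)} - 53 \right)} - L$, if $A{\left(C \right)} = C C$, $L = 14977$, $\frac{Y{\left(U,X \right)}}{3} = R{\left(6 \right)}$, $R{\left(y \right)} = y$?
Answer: $-13752$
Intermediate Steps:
$Y{\left(U,X \right)} = 18$ ($Y{\left(U,X \right)} = 3 \cdot 6 = 18$)
$A{\left(C \right)} = C^{2}$
$A{\left(Y{\left(-5,7 \right)} - 53 \right)} - L = \left(18 - 53\right)^{2} - 14977 = \left(-35\right)^{2} - 14977 = 1225 - 14977 = -13752$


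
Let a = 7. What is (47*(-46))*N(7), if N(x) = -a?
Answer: 15134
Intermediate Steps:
N(x) = -7 (N(x) = -1*7 = -7)
(47*(-46))*N(7) = (47*(-46))*(-7) = -2162*(-7) = 15134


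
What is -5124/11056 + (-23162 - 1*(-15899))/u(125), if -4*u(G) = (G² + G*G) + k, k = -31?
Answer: 40308189/86289316 ≈ 0.46713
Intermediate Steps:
u(G) = 31/4 - G²/2 (u(G) = -((G² + G*G) - 31)/4 = -((G² + G²) - 31)/4 = -(2*G² - 31)/4 = -(-31 + 2*G²)/4 = 31/4 - G²/2)
-5124/11056 + (-23162 - 1*(-15899))/u(125) = -5124/11056 + (-23162 - 1*(-15899))/(31/4 - ½*125²) = -5124*1/11056 + (-23162 + 15899)/(31/4 - ½*15625) = -1281/2764 - 7263/(31/4 - 15625/2) = -1281/2764 - 7263/(-31219/4) = -1281/2764 - 7263*(-4/31219) = -1281/2764 + 29052/31219 = 40308189/86289316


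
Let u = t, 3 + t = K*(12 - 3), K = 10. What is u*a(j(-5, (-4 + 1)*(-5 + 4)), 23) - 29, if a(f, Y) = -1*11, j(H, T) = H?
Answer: -986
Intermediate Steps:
a(f, Y) = -11
t = 87 (t = -3 + 10*(12 - 3) = -3 + 10*9 = -3 + 90 = 87)
u = 87
u*a(j(-5, (-4 + 1)*(-5 + 4)), 23) - 29 = 87*(-11) - 29 = -957 - 29 = -986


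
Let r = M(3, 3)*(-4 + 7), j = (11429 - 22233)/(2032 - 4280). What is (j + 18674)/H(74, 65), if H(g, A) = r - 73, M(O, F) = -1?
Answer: -10497489/42712 ≈ -245.77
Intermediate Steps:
j = 2701/562 (j = -10804/(-2248) = -10804*(-1/2248) = 2701/562 ≈ 4.8060)
r = -3 (r = -(-4 + 7) = -1*3 = -3)
H(g, A) = -76 (H(g, A) = -3 - 73 = -76)
(j + 18674)/H(74, 65) = (2701/562 + 18674)/(-76) = (10497489/562)*(-1/76) = -10497489/42712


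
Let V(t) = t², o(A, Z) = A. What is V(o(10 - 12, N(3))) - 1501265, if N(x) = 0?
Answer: -1501261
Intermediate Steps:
V(o(10 - 12, N(3))) - 1501265 = (10 - 12)² - 1501265 = (-2)² - 1501265 = 4 - 1501265 = -1501261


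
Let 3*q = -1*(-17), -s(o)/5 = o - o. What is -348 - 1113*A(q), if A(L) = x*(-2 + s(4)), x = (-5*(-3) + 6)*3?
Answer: 139890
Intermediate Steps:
s(o) = 0 (s(o) = -5*(o - o) = -5*0 = 0)
x = 63 (x = (15 + 6)*3 = 21*3 = 63)
q = 17/3 (q = (-1*(-17))/3 = (⅓)*17 = 17/3 ≈ 5.6667)
A(L) = -126 (A(L) = 63*(-2 + 0) = 63*(-2) = -126)
-348 - 1113*A(q) = -348 - 1113*(-126) = -348 + 140238 = 139890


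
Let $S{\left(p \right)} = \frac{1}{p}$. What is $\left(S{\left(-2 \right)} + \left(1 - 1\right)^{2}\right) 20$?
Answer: $-10$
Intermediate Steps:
$\left(S{\left(-2 \right)} + \left(1 - 1\right)^{2}\right) 20 = \left(\frac{1}{-2} + \left(1 - 1\right)^{2}\right) 20 = \left(- \frac{1}{2} + 0^{2}\right) 20 = \left(- \frac{1}{2} + 0\right) 20 = \left(- \frac{1}{2}\right) 20 = -10$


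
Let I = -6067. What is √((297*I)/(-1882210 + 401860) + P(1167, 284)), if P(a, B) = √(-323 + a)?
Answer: √(11855294154 + 19479432200*√211)/98690 ≈ 5.5017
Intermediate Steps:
√((297*I)/(-1882210 + 401860) + P(1167, 284)) = √((297*(-6067))/(-1882210 + 401860) + √(-323 + 1167)) = √(-1801899/(-1480350) + √844) = √(-1801899*(-1/1480350) + 2*√211) = √(600633/493450 + 2*√211)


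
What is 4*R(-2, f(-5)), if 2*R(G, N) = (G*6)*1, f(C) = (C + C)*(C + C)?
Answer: -24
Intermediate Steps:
f(C) = 4*C² (f(C) = (2*C)*(2*C) = 4*C²)
R(G, N) = 3*G (R(G, N) = ((G*6)*1)/2 = ((6*G)*1)/2 = (6*G)/2 = 3*G)
4*R(-2, f(-5)) = 4*(3*(-2)) = 4*(-6) = -24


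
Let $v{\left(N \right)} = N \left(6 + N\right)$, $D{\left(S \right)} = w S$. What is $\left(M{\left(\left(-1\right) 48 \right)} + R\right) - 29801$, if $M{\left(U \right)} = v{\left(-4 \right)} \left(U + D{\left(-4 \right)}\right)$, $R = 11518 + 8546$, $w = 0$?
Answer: $-9353$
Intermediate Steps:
$R = 20064$
$D{\left(S \right)} = 0$ ($D{\left(S \right)} = 0 S = 0$)
$M{\left(U \right)} = - 8 U$ ($M{\left(U \right)} = - 4 \left(6 - 4\right) \left(U + 0\right) = \left(-4\right) 2 U = - 8 U$)
$\left(M{\left(\left(-1\right) 48 \right)} + R\right) - 29801 = \left(- 8 \left(\left(-1\right) 48\right) + 20064\right) - 29801 = \left(\left(-8\right) \left(-48\right) + 20064\right) - 29801 = \left(384 + 20064\right) - 29801 = 20448 - 29801 = -9353$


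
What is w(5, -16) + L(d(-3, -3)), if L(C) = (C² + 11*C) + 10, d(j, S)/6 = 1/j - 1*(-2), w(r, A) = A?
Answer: 204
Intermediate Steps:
d(j, S) = 12 + 6/j (d(j, S) = 6*(1/j - 1*(-2)) = 6*(1/j + 2) = 6*(2 + 1/j) = 12 + 6/j)
L(C) = 10 + C² + 11*C
w(5, -16) + L(d(-3, -3)) = -16 + (10 + (12 + 6/(-3))² + 11*(12 + 6/(-3))) = -16 + (10 + (12 + 6*(-⅓))² + 11*(12 + 6*(-⅓))) = -16 + (10 + (12 - 2)² + 11*(12 - 2)) = -16 + (10 + 10² + 11*10) = -16 + (10 + 100 + 110) = -16 + 220 = 204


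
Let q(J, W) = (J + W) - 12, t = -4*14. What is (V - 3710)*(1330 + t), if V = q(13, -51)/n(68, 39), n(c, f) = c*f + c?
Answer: -642812625/136 ≈ -4.7266e+6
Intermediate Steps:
t = -56 (t = -1*56 = -56)
n(c, f) = c + c*f
q(J, W) = -12 + J + W
V = -5/272 (V = (-12 + 13 - 51)/((68*(1 + 39))) = -50/(68*40) = -50/2720 = -50*1/2720 = -5/272 ≈ -0.018382)
(V - 3710)*(1330 + t) = (-5/272 - 3710)*(1330 - 56) = -1009125/272*1274 = -642812625/136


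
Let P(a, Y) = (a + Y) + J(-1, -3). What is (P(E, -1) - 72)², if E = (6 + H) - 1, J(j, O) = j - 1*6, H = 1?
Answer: 5476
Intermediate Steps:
J(j, O) = -6 + j (J(j, O) = j - 6 = -6 + j)
E = 6 (E = (6 + 1) - 1 = 7 - 1 = 6)
P(a, Y) = -7 + Y + a (P(a, Y) = (a + Y) + (-6 - 1) = (Y + a) - 7 = -7 + Y + a)
(P(E, -1) - 72)² = ((-7 - 1 + 6) - 72)² = (-2 - 72)² = (-74)² = 5476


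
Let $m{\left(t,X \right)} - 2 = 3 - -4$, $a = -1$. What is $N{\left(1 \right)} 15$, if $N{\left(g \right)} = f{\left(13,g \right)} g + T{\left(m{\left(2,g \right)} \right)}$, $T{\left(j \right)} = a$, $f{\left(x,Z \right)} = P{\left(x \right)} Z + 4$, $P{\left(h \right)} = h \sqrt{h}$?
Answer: $45 + 195 \sqrt{13} \approx 748.08$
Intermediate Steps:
$P{\left(h \right)} = h^{\frac{3}{2}}$
$f{\left(x,Z \right)} = 4 + Z x^{\frac{3}{2}}$ ($f{\left(x,Z \right)} = x^{\frac{3}{2}} Z + 4 = Z x^{\frac{3}{2}} + 4 = 4 + Z x^{\frac{3}{2}}$)
$m{\left(t,X \right)} = 9$ ($m{\left(t,X \right)} = 2 + \left(3 - -4\right) = 2 + \left(3 + 4\right) = 2 + 7 = 9$)
$T{\left(j \right)} = -1$
$N{\left(g \right)} = -1 + g \left(4 + 13 g \sqrt{13}\right)$ ($N{\left(g \right)} = \left(4 + g 13^{\frac{3}{2}}\right) g - 1 = \left(4 + g 13 \sqrt{13}\right) g - 1 = \left(4 + 13 g \sqrt{13}\right) g - 1 = g \left(4 + 13 g \sqrt{13}\right) - 1 = -1 + g \left(4 + 13 g \sqrt{13}\right)$)
$N{\left(1 \right)} 15 = \left(-1 + 1 \left(4 + 13 \cdot 1 \sqrt{13}\right)\right) 15 = \left(-1 + 1 \left(4 + 13 \sqrt{13}\right)\right) 15 = \left(-1 + \left(4 + 13 \sqrt{13}\right)\right) 15 = \left(3 + 13 \sqrt{13}\right) 15 = 45 + 195 \sqrt{13}$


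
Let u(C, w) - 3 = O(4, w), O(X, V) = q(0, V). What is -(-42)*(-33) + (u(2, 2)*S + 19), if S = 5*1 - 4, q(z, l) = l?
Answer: -1362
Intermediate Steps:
S = 1 (S = 5 - 4 = 1)
O(X, V) = V
u(C, w) = 3 + w
-(-42)*(-33) + (u(2, 2)*S + 19) = -(-42)*(-33) + ((3 + 2)*1 + 19) = -42*33 + (5*1 + 19) = -1386 + (5 + 19) = -1386 + 24 = -1362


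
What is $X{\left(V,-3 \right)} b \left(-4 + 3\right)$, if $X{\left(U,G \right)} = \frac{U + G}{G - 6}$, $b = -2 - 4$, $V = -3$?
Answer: $4$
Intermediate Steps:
$b = -6$ ($b = -2 - 4 = -6$)
$X{\left(U,G \right)} = \frac{G + U}{-6 + G}$
$X{\left(V,-3 \right)} b \left(-4 + 3\right) = \frac{-3 - 3}{-6 - 3} \left(- 6 \left(-4 + 3\right)\right) = \frac{1}{-9} \left(-6\right) \left(\left(-6\right) \left(-1\right)\right) = \left(- \frac{1}{9}\right) \left(-6\right) 6 = \frac{2}{3} \cdot 6 = 4$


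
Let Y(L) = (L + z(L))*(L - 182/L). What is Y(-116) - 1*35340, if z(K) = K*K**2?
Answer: 178592878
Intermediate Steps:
z(K) = K**3
Y(L) = (L + L**3)*(L - 182/L)
Y(-116) - 1*35340 = (-182 + (-116)**4 - 181*(-116)**2) - 1*35340 = (-182 + 181063936 - 181*13456) - 35340 = (-182 + 181063936 - 2435536) - 35340 = 178628218 - 35340 = 178592878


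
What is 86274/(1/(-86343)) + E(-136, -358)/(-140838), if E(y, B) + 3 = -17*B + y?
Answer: -1049124230198863/140838 ≈ -7.4492e+9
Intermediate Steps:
E(y, B) = -3 + y - 17*B (E(y, B) = -3 + (-17*B + y) = -3 + (y - 17*B) = -3 + y - 17*B)
86274/(1/(-86343)) + E(-136, -358)/(-140838) = 86274/(1/(-86343)) + (-3 - 136 - 17*(-358))/(-140838) = 86274/(-1/86343) + (-3 - 136 + 6086)*(-1/140838) = 86274*(-86343) + 5947*(-1/140838) = -7449155982 - 5947/140838 = -1049124230198863/140838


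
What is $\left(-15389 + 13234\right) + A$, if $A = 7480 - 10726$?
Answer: $-5401$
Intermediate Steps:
$A = -3246$ ($A = 7480 - 10726 = -3246$)
$\left(-15389 + 13234\right) + A = \left(-15389 + 13234\right) - 3246 = -2155 - 3246 = -5401$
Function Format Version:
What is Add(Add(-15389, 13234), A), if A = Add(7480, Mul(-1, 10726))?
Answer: -5401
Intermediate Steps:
A = -3246 (A = Add(7480, -10726) = -3246)
Add(Add(-15389, 13234), A) = Add(Add(-15389, 13234), -3246) = Add(-2155, -3246) = -5401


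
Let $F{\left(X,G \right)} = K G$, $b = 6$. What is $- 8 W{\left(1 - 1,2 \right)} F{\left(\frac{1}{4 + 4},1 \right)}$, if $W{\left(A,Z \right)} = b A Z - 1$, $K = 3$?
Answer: $24$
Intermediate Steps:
$W{\left(A,Z \right)} = -1 + 6 A Z$ ($W{\left(A,Z \right)} = 6 A Z - 1 = -1 + 6 A Z$)
$F{\left(X,G \right)} = 3 G$
$- 8 W{\left(1 - 1,2 \right)} F{\left(\frac{1}{4 + 4},1 \right)} = - 8 \left(-1 + 6 \left(1 - 1\right) 2\right) 3 \cdot 1 = - 8 \left(-1 + 6 \left(1 - 1\right) 2\right) 3 = - 8 \left(-1 + 6 \cdot 0 \cdot 2\right) 3 = - 8 \left(-1 + 0\right) 3 = \left(-8\right) \left(-1\right) 3 = 8 \cdot 3 = 24$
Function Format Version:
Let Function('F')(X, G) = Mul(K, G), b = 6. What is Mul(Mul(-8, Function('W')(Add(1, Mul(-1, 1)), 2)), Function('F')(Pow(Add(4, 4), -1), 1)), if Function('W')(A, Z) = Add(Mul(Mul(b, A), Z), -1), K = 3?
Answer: 24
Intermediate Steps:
Function('W')(A, Z) = Add(-1, Mul(6, A, Z)) (Function('W')(A, Z) = Add(Mul(Mul(6, A), Z), -1) = Add(Mul(6, A, Z), -1) = Add(-1, Mul(6, A, Z)))
Function('F')(X, G) = Mul(3, G)
Mul(Mul(-8, Function('W')(Add(1, Mul(-1, 1)), 2)), Function('F')(Pow(Add(4, 4), -1), 1)) = Mul(Mul(-8, Add(-1, Mul(6, Add(1, Mul(-1, 1)), 2))), Mul(3, 1)) = Mul(Mul(-8, Add(-1, Mul(6, Add(1, -1), 2))), 3) = Mul(Mul(-8, Add(-1, Mul(6, 0, 2))), 3) = Mul(Mul(-8, Add(-1, 0)), 3) = Mul(Mul(-8, -1), 3) = Mul(8, 3) = 24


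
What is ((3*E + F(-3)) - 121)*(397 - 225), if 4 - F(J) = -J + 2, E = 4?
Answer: -18920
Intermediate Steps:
F(J) = 2 + J (F(J) = 4 - (-J + 2) = 4 - (2 - J) = 4 + (-2 + J) = 2 + J)
((3*E + F(-3)) - 121)*(397 - 225) = ((3*4 + (2 - 3)) - 121)*(397 - 225) = ((12 - 1) - 121)*172 = (11 - 121)*172 = -110*172 = -18920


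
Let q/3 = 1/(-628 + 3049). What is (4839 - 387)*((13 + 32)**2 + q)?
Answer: 2425117184/269 ≈ 9.0153e+6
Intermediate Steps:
q = 1/807 (q = 3/(-628 + 3049) = 3/2421 = 3*(1/2421) = 1/807 ≈ 0.0012392)
(4839 - 387)*((13 + 32)**2 + q) = (4839 - 387)*((13 + 32)**2 + 1/807) = 4452*(45**2 + 1/807) = 4452*(2025 + 1/807) = 4452*(1634176/807) = 2425117184/269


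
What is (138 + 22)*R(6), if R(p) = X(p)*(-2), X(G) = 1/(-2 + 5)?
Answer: -320/3 ≈ -106.67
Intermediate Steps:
X(G) = 1/3
R(p) = -2/3 (R(p) = (1/3)*(-2) = -2/3)
(138 + 22)*R(6) = (138 + 22)*(-2/3) = 160*(-2/3) = -320/3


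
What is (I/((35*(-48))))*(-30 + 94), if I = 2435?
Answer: -1948/21 ≈ -92.762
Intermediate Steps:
(I/((35*(-48))))*(-30 + 94) = (2435/((35*(-48))))*(-30 + 94) = (2435/(-1680))*64 = (2435*(-1/1680))*64 = -487/336*64 = -1948/21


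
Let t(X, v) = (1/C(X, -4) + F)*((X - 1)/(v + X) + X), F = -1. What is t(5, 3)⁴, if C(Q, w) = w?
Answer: 9150625/4096 ≈ 2234.0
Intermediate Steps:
t(X, v) = -5*X/4 - 5*(-1 + X)/(4*(X + v)) (t(X, v) = (1/(-4) - 1)*((X - 1)/(v + X) + X) = (-¼ - 1)*((-1 + X)/(X + v) + X) = -5*((-1 + X)/(X + v) + X)/4 = -5*(X + (-1 + X)/(X + v))/4 = -5*X/4 - 5*(-1 + X)/(4*(X + v)))
t(5, 3)⁴ = (5*(1 - 1*5 - 1*5² - 1*5*3)/(4*(5 + 3)))⁴ = ((5/4)*(1 - 5 - 1*25 - 15)/8)⁴ = ((5/4)*(⅛)*(1 - 5 - 25 - 15))⁴ = ((5/4)*(⅛)*(-44))⁴ = (-55/8)⁴ = 9150625/4096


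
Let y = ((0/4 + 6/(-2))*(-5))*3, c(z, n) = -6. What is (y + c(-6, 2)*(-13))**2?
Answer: 15129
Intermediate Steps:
y = 45 (y = ((0*(1/4) + 6*(-1/2))*(-5))*3 = ((0 - 3)*(-5))*3 = -3*(-5)*3 = 15*3 = 45)
(y + c(-6, 2)*(-13))**2 = (45 - 6*(-13))**2 = (45 + 78)**2 = 123**2 = 15129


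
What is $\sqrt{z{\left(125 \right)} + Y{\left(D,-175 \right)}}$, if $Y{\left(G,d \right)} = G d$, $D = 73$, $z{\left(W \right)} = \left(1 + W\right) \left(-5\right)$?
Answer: $i \sqrt{13405} \approx 115.78 i$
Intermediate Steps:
$z{\left(W \right)} = -5 - 5 W$
$\sqrt{z{\left(125 \right)} + Y{\left(D,-175 \right)}} = \sqrt{\left(-5 - 625\right) + 73 \left(-175\right)} = \sqrt{\left(-5 - 625\right) - 12775} = \sqrt{-630 - 12775} = \sqrt{-13405} = i \sqrt{13405}$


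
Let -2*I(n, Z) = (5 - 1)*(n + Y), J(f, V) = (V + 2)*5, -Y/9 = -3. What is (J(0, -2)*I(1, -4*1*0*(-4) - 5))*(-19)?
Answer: 0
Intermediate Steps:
Y = 27 (Y = -9*(-3) = 27)
J(f, V) = 10 + 5*V (J(f, V) = (2 + V)*5 = 10 + 5*V)
I(n, Z) = -54 - 2*n (I(n, Z) = -(5 - 1)*(n + 27)/2 = -2*(27 + n) = -(108 + 4*n)/2 = -54 - 2*n)
(J(0, -2)*I(1, -4*1*0*(-4) - 5))*(-19) = ((10 + 5*(-2))*(-54 - 2*1))*(-19) = ((10 - 10)*(-54 - 2))*(-19) = (0*(-56))*(-19) = 0*(-19) = 0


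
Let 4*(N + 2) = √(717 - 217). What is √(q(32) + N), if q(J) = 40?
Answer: √(152 + 10*√5)/2 ≈ 6.6023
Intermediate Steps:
N = -2 + 5*√5/2 (N = -2 + √(717 - 217)/4 = -2 + √500/4 = -2 + (10*√5)/4 = -2 + 5*√5/2 ≈ 3.5902)
√(q(32) + N) = √(40 + (-2 + 5*√5/2)) = √(38 + 5*√5/2)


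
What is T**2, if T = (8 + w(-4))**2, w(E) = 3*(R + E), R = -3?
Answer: 28561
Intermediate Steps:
w(E) = -9 + 3*E (w(E) = 3*(-3 + E) = -9 + 3*E)
T = 169 (T = (8 + (-9 + 3*(-4)))**2 = (8 + (-9 - 12))**2 = (8 - 21)**2 = (-13)**2 = 169)
T**2 = 169**2 = 28561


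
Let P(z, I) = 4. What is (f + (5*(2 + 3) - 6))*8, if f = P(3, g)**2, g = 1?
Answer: 280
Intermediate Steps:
f = 16 (f = 4**2 = 16)
(f + (5*(2 + 3) - 6))*8 = (16 + (5*(2 + 3) - 6))*8 = (16 + (5*5 - 6))*8 = (16 + (25 - 6))*8 = (16 + 19)*8 = 35*8 = 280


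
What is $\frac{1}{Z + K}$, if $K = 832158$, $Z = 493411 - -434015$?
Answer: $\frac{1}{1759584} \approx 5.6832 \cdot 10^{-7}$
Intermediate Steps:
$Z = 927426$ ($Z = 493411 + 434015 = 927426$)
$\frac{1}{Z + K} = \frac{1}{927426 + 832158} = \frac{1}{1759584}$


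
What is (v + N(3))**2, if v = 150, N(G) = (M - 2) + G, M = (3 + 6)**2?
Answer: 53824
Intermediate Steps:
M = 81 (M = 9**2 = 81)
N(G) = 79 + G (N(G) = (81 - 2) + G = 79 + G)
(v + N(3))**2 = (150 + (79 + 3))**2 = (150 + 82)**2 = 232**2 = 53824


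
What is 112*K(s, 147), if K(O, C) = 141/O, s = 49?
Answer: 2256/7 ≈ 322.29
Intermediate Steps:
112*K(s, 147) = 112*(141/49) = 2256/7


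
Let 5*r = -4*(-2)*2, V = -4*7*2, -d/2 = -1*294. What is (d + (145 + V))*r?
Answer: 10832/5 ≈ 2166.4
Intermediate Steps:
d = 588 (d = -(-2)*294 = -2*(-294) = 588)
V = -56 (V = -28*2 = -56)
r = 16/5 (r = (-4*(-2)*2)/5 = (8*2)/5 = (⅕)*16 = 16/5 ≈ 3.2000)
(d + (145 + V))*r = (588 + (145 - 56))*(16/5) = (588 + 89)*(16/5) = 677*(16/5) = 10832/5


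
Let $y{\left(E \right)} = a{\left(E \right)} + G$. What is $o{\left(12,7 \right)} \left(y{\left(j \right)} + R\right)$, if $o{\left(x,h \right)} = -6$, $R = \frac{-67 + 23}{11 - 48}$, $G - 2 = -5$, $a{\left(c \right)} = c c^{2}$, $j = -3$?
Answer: $\frac{6396}{37} \approx 172.86$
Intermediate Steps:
$a{\left(c \right)} = c^{3}$
$G = -3$ ($G = 2 - 5 = -3$)
$R = \frac{44}{37}$ ($R = - \frac{44}{-37} = \left(-44\right) \left(- \frac{1}{37}\right) = \frac{44}{37} \approx 1.1892$)
$y{\left(E \right)} = -3 + E^{3}$ ($y{\left(E \right)} = E^{3} - 3 = -3 + E^{3}$)
$o{\left(12,7 \right)} \left(y{\left(j \right)} + R\right) = - 6 \left(\left(-3 + \left(-3\right)^{3}\right) + \frac{44}{37}\right) = - 6 \left(\left(-3 - 27\right) + \frac{44}{37}\right) = - 6 \left(-30 + \frac{44}{37}\right) = \left(-6\right) \left(- \frac{1066}{37}\right) = \frac{6396}{37}$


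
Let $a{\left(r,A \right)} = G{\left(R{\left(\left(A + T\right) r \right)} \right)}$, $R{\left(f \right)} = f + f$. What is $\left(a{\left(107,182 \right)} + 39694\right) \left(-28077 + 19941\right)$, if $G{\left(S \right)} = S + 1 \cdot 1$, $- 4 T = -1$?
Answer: $-640274724$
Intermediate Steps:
$T = \frac{1}{4}$ ($T = \left(- \frac{1}{4}\right) \left(-1\right) = \frac{1}{4} \approx 0.25$)
$R{\left(f \right)} = 2 f$
$G{\left(S \right)} = 1 + S$ ($G{\left(S \right)} = S + 1 = 1 + S$)
$a{\left(r,A \right)} = 1 + 2 r \left(\frac{1}{4} + A\right)$ ($a{\left(r,A \right)} = 1 + 2 \left(A + \frac{1}{4}\right) r = 1 + 2 \left(\frac{1}{4} + A\right) r = 1 + 2 r \left(\frac{1}{4} + A\right)$)
$\left(a{\left(107,182 \right)} + 39694\right) \left(-28077 + 19941\right) = \left(\left(1 + \frac{1}{2} \cdot 107 \left(1 + 4 \cdot 182\right)\right) + 39694\right) \left(-28077 + 19941\right) = \left(\left(1 + \frac{1}{2} \cdot 107 \left(1 + 728\right)\right) + 39694\right) \left(-8136\right) = \left(\left(1 + \frac{1}{2} \cdot 107 \cdot 729\right) + 39694\right) \left(-8136\right) = \left(\left(1 + \frac{78003}{2}\right) + 39694\right) \left(-8136\right) = \left(\frac{78005}{2} + 39694\right) \left(-8136\right) = \frac{157393}{2} \left(-8136\right) = -640274724$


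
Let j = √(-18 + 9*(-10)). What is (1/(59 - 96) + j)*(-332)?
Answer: 332/37 - 1992*I*√3 ≈ 8.973 - 3450.2*I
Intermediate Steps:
j = 6*I*√3 (j = √(-18 - 90) = √(-108) = 6*I*√3 ≈ 10.392*I)
(1/(59 - 96) + j)*(-332) = (1/(59 - 96) + 6*I*√3)*(-332) = (1/(-37) + 6*I*√3)*(-332) = (-1/37 + 6*I*√3)*(-332) = 332/37 - 1992*I*√3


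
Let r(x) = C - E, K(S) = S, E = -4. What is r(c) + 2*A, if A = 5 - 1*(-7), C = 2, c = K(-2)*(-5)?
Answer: 30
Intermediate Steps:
c = 10 (c = -2*(-5) = 10)
A = 12 (A = 5 + 7 = 12)
r(x) = 6 (r(x) = 2 - 1*(-4) = 2 + 4 = 6)
r(c) + 2*A = 6 + 2*12 = 6 + 24 = 30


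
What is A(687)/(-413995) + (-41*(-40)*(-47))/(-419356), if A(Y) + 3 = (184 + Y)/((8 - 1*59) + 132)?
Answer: 646126536758/3515628566205 ≈ 0.18379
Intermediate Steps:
A(Y) = -59/81 + Y/81 (A(Y) = -3 + (184 + Y)/((8 - 1*59) + 132) = -3 + (184 + Y)/((8 - 59) + 132) = -3 + (184 + Y)/(-51 + 132) = -3 + (184 + Y)/81 = -3 + (184 + Y)*(1/81) = -3 + (184/81 + Y/81) = -59/81 + Y/81)
A(687)/(-413995) + (-41*(-40)*(-47))/(-419356) = (-59/81 + (1/81)*687)/(-413995) + (-41*(-40)*(-47))/(-419356) = (-59/81 + 229/27)*(-1/413995) + (1640*(-47))*(-1/419356) = (628/81)*(-1/413995) - 77080*(-1/419356) = -628/33533595 + 19270/104839 = 646126536758/3515628566205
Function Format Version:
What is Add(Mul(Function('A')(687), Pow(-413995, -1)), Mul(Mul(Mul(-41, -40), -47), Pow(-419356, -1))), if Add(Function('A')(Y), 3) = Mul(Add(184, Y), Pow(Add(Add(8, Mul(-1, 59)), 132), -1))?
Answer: Rational(646126536758, 3515628566205) ≈ 0.18379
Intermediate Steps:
Function('A')(Y) = Add(Rational(-59, 81), Mul(Rational(1, 81), Y)) (Function('A')(Y) = Add(-3, Mul(Add(184, Y), Pow(Add(Add(8, Mul(-1, 59)), 132), -1))) = Add(-3, Mul(Add(184, Y), Pow(Add(Add(8, -59), 132), -1))) = Add(-3, Mul(Add(184, Y), Pow(Add(-51, 132), -1))) = Add(-3, Mul(Add(184, Y), Pow(81, -1))) = Add(-3, Mul(Add(184, Y), Rational(1, 81))) = Add(-3, Add(Rational(184, 81), Mul(Rational(1, 81), Y))) = Add(Rational(-59, 81), Mul(Rational(1, 81), Y)))
Add(Mul(Function('A')(687), Pow(-413995, -1)), Mul(Mul(Mul(-41, -40), -47), Pow(-419356, -1))) = Add(Mul(Add(Rational(-59, 81), Mul(Rational(1, 81), 687)), Pow(-413995, -1)), Mul(Mul(Mul(-41, -40), -47), Pow(-419356, -1))) = Add(Mul(Add(Rational(-59, 81), Rational(229, 27)), Rational(-1, 413995)), Mul(Mul(1640, -47), Rational(-1, 419356))) = Add(Mul(Rational(628, 81), Rational(-1, 413995)), Mul(-77080, Rational(-1, 419356))) = Add(Rational(-628, 33533595), Rational(19270, 104839)) = Rational(646126536758, 3515628566205)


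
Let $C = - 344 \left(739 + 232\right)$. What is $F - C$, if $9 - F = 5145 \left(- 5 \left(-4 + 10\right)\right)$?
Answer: $488383$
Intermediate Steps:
$F = 154359$ ($F = 9 - 5145 \left(- 5 \left(-4 + 10\right)\right) = 9 - 5145 \left(\left(-5\right) 6\right) = 9 - 5145 \left(-30\right) = 9 - -154350 = 9 + 154350 = 154359$)
$C = -334024$ ($C = \left(-344\right) 971 = -334024$)
$F - C = 154359 - -334024 = 154359 + 334024 = 488383$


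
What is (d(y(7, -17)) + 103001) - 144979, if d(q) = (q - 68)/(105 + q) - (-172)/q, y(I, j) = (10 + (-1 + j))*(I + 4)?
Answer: -15703935/374 ≈ -41989.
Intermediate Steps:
y(I, j) = (4 + I)*(9 + j) (y(I, j) = (9 + j)*(4 + I) = (4 + I)*(9 + j))
d(q) = 172/q + (-68 + q)/(105 + q) (d(q) = (-68 + q)/(105 + q) + 172/q = 172/q + (-68 + q)/(105 + q))
(d(y(7, -17)) + 103001) - 144979 = ((18060 + (36 + 4*(-17) + 9*7 + 7*(-17))² + 104*(36 + 4*(-17) + 9*7 + 7*(-17)))/((36 + 4*(-17) + 9*7 + 7*(-17))*(105 + (36 + 4*(-17) + 9*7 + 7*(-17)))) + 103001) - 144979 = ((18060 + (36 - 68 + 63 - 119)² + 104*(36 - 68 + 63 - 119))/((36 - 68 + 63 - 119)*(105 + (36 - 68 + 63 - 119))) + 103001) - 144979 = ((18060 + (-88)² + 104*(-88))/((-88)*(105 - 88)) + 103001) - 144979 = (-1/88*(18060 + 7744 - 9152)/17 + 103001) - 144979 = (-1/88*1/17*16652 + 103001) - 144979 = (-4163/374 + 103001) - 144979 = 38518211/374 - 144979 = -15703935/374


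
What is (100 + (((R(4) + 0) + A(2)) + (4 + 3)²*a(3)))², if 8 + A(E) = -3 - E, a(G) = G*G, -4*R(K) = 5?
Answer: 4439449/16 ≈ 2.7747e+5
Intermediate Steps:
R(K) = -5/4 (R(K) = -¼*5 = -5/4)
a(G) = G²
A(E) = -11 - E (A(E) = -8 + (-3 - E) = -11 - E)
(100 + (((R(4) + 0) + A(2)) + (4 + 3)²*a(3)))² = (100 + (((-5/4 + 0) + (-11 - 1*2)) + (4 + 3)²*3²))² = (100 + ((-5/4 + (-11 - 2)) + 7²*9))² = (100 + ((-5/4 - 13) + 49*9))² = (100 + (-57/4 + 441))² = (100 + 1707/4)² = (2107/4)² = 4439449/16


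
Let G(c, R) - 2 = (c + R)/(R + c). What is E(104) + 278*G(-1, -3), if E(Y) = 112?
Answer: 946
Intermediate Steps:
G(c, R) = 3 (G(c, R) = 2 + (c + R)/(R + c) = 2 + (R + c)/(R + c) = 2 + 1 = 3)
E(104) + 278*G(-1, -3) = 112 + 278*3 = 112 + 834 = 946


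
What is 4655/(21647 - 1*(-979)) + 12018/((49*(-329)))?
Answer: -196876013/364753746 ≈ -0.53975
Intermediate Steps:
4655/(21647 - 1*(-979)) + 12018/((49*(-329))) = 4655/(21647 + 979) + 12018/(-16121) = 4655/22626 + 12018*(-1/16121) = 4655*(1/22626) - 12018/16121 = 4655/22626 - 12018/16121 = -196876013/364753746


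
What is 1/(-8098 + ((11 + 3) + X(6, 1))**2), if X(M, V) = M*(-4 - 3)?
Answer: -1/7314 ≈ -0.00013672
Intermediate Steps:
X(M, V) = -7*M (X(M, V) = M*(-7) = -7*M)
1/(-8098 + ((11 + 3) + X(6, 1))**2) = 1/(-8098 + ((11 + 3) - 7*6)**2) = 1/(-8098 + (14 - 42)**2) = 1/(-8098 + (-28)**2) = 1/(-8098 + 784) = 1/(-7314) = -1/7314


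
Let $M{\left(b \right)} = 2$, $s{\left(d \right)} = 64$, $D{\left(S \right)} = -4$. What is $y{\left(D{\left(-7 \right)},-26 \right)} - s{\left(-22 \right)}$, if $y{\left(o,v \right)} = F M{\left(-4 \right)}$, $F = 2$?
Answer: $-60$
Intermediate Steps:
$y{\left(o,v \right)} = 4$ ($y{\left(o,v \right)} = 2 \cdot 2 = 4$)
$y{\left(D{\left(-7 \right)},-26 \right)} - s{\left(-22 \right)} = 4 - 64 = -60$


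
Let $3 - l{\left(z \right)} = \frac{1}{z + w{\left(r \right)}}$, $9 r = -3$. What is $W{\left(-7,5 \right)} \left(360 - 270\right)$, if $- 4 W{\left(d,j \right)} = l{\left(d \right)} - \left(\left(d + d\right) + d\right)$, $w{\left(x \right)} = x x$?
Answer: $- \frac{67365}{124} \approx -543.27$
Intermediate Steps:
$r = - \frac{1}{3}$ ($r = \frac{1}{9} \left(-3\right) = - \frac{1}{3} \approx -0.33333$)
$w{\left(x \right)} = x^{2}$
$l{\left(z \right)} = 3 - \frac{1}{\frac{1}{9} + z}$ ($l{\left(z \right)} = 3 - \frac{1}{z + \left(- \frac{1}{3}\right)^{2}} = 3 - \frac{1}{z + \frac{1}{9}} = 3 - \frac{1}{\frac{1}{9} + z}$)
$W{\left(d,j \right)} = \frac{3 d}{4} - \frac{3 \left(-2 + 9 d\right)}{4 \left(1 + 9 d\right)}$ ($W{\left(d,j \right)} = - \frac{\frac{3 \left(-2 + 9 d\right)}{1 + 9 d} - \left(\left(d + d\right) + d\right)}{4} = - \frac{\frac{3 \left(-2 + 9 d\right)}{1 + 9 d} - \left(2 d + d\right)}{4} = - \frac{\frac{3 \left(-2 + 9 d\right)}{1 + 9 d} - 3 d}{4} = - \frac{- 3 d + \frac{3 \left(-2 + 9 d\right)}{1 + 9 d}}{4} = \frac{3 d}{4} - \frac{3 \left(-2 + 9 d\right)}{4 \left(1 + 9 d\right)}$)
$W{\left(-7,5 \right)} \left(360 - 270\right) = \frac{3 \left(2 - -56 + 9 \left(-7\right)^{2}\right)}{4 \left(1 + 9 \left(-7\right)\right)} \left(360 - 270\right) = \frac{3 \left(2 + 56 + 9 \cdot 49\right)}{4 \left(1 - 63\right)} 90 = \frac{3 \left(2 + 56 + 441\right)}{4 \left(-62\right)} 90 = \frac{3}{4} \left(- \frac{1}{62}\right) 499 \cdot 90 = \left(- \frac{1497}{248}\right) 90 = - \frac{67365}{124}$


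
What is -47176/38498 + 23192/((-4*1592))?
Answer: -74578899/15322204 ≈ -4.8674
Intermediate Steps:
-47176/38498 + 23192/((-4*1592)) = -47176*1/38498 + 23192/(-6368) = -23588/19249 + 23192*(-1/6368) = -23588/19249 - 2899/796 = -74578899/15322204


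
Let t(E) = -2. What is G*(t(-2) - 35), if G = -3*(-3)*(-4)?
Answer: 1332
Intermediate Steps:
G = -36 (G = 9*(-4) = -36)
G*(t(-2) - 35) = -36*(-2 - 35) = -36*(-37) = 1332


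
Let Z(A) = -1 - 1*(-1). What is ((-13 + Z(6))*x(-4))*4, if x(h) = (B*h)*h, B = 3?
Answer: -2496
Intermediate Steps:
Z(A) = 0 (Z(A) = -1 + 1 = 0)
x(h) = 3*h² (x(h) = (3*h)*h = 3*h²)
((-13 + Z(6))*x(-4))*4 = ((-13 + 0)*(3*(-4)²))*4 = -39*16*4 = -13*48*4 = -624*4 = -2496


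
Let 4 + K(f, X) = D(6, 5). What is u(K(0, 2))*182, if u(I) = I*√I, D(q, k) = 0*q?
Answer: -1456*I ≈ -1456.0*I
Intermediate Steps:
D(q, k) = 0
K(f, X) = -4 (K(f, X) = -4 + 0 = -4)
u(I) = I^(3/2)
u(K(0, 2))*182 = (-4)^(3/2)*182 = -8*I*182 = -1456*I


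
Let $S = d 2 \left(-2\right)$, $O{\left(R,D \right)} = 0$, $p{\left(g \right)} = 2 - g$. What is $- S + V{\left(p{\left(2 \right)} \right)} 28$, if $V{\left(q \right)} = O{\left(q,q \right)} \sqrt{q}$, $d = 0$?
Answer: $0$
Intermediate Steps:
$V{\left(q \right)} = 0$ ($V{\left(q \right)} = 0 \sqrt{q} = 0$)
$S = 0$ ($S = 0 \cdot 2 \left(-2\right) = 0 \left(-2\right) = 0$)
$- S + V{\left(p{\left(2 \right)} \right)} 28 = \left(-1\right) 0 + 0 \cdot 28 = 0 + 0 = 0$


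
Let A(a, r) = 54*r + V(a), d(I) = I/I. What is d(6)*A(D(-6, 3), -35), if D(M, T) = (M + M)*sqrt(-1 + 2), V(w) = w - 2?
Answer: -1904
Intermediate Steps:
V(w) = -2 + w
D(M, T) = 2*M (D(M, T) = (2*M)*sqrt(1) = (2*M)*1 = 2*M)
d(I) = 1
A(a, r) = -2 + a + 54*r (A(a, r) = 54*r + (-2 + a) = -2 + a + 54*r)
d(6)*A(D(-6, 3), -35) = 1*(-2 + 2*(-6) + 54*(-35)) = 1*(-2 - 12 - 1890) = 1*(-1904) = -1904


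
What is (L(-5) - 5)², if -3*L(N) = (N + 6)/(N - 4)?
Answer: 17956/729 ≈ 24.631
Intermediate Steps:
L(N) = -(6 + N)/(3*(-4 + N)) (L(N) = -(N + 6)/(3*(N - 4)) = -(6 + N)/(3*(-4 + N)))
(L(-5) - 5)² = ((-6 - 1*(-5))/(3*(-4 - 5)) - 5)² = ((⅓)*(-6 + 5)/(-9) - 5)² = ((⅓)*(-⅑)*(-1) - 5)² = (1/27 - 5)² = (-134/27)² = 17956/729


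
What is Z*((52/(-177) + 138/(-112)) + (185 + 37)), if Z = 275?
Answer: 600968225/9912 ≈ 60630.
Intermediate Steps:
Z*((52/(-177) + 138/(-112)) + (185 + 37)) = 275*((52/(-177) + 138/(-112)) + (185 + 37)) = 275*((52*(-1/177) + 138*(-1/112)) + 222) = 275*((-52/177 - 69/56) + 222) = 275*(-15125/9912 + 222) = 275*(2185339/9912) = 600968225/9912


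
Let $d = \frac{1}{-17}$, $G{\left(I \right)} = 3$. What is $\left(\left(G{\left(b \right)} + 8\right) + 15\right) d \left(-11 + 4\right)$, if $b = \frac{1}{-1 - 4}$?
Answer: $\frac{182}{17} \approx 10.706$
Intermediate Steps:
$b = - \frac{1}{5}$ ($b = \frac{1}{-5} = - \frac{1}{5} \approx -0.2$)
$d = - \frac{1}{17} \approx -0.058824$
$\left(\left(G{\left(b \right)} + 8\right) + 15\right) d \left(-11 + 4\right) = \left(\left(3 + 8\right) + 15\right) \left(- \frac{1}{17}\right) \left(-11 + 4\right) = \left(11 + 15\right) \left(- \frac{1}{17}\right) \left(-7\right) = 26 \left(- \frac{1}{17}\right) \left(-7\right) = \left(- \frac{26}{17}\right) \left(-7\right) = \frac{182}{17}$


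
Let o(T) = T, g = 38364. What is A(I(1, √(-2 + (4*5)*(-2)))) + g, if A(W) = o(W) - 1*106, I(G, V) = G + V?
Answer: 38259 + I*√42 ≈ 38259.0 + 6.4807*I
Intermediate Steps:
A(W) = -106 + W (A(W) = W - 1*106 = W - 106 = -106 + W)
A(I(1, √(-2 + (4*5)*(-2)))) + g = (-106 + (1 + √(-2 + (4*5)*(-2)))) + 38364 = (-106 + (1 + √(-2 + 20*(-2)))) + 38364 = (-106 + (1 + √(-2 - 40))) + 38364 = (-106 + (1 + √(-42))) + 38364 = (-106 + (1 + I*√42)) + 38364 = (-105 + I*√42) + 38364 = 38259 + I*√42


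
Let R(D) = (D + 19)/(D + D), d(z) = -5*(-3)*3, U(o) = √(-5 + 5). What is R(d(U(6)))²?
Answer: 1024/2025 ≈ 0.50568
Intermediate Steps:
U(o) = 0 (U(o) = √0 = 0)
d(z) = 45 (d(z) = 15*3 = 45)
R(D) = (19 + D)/(2*D) (R(D) = (19 + D)/((2*D)) = (19 + D)*(1/(2*D)) = (19 + D)/(2*D))
R(d(U(6)))² = ((½)*(19 + 45)/45)² = ((½)*(1/45)*64)² = (32/45)² = 1024/2025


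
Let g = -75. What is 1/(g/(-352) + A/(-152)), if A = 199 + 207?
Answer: -6688/16439 ≈ -0.40684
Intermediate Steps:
A = 406
1/(g/(-352) + A/(-152)) = 1/(-75/(-352) + 406/(-152)) = 1/(-75*(-1/352) + 406*(-1/152)) = 1/(75/352 - 203/76) = 1/(-16439/6688) = -6688/16439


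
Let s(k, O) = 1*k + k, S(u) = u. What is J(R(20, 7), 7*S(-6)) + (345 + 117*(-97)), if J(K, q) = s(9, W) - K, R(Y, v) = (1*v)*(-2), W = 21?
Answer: -10972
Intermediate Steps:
s(k, O) = 2*k (s(k, O) = k + k = 2*k)
R(Y, v) = -2*v (R(Y, v) = v*(-2) = -2*v)
J(K, q) = 18 - K (J(K, q) = 2*9 - K = 18 - K)
J(R(20, 7), 7*S(-6)) + (345 + 117*(-97)) = (18 - (-2)*7) + (345 + 117*(-97)) = (18 - 1*(-14)) + (345 - 11349) = (18 + 14) - 11004 = 32 - 11004 = -10972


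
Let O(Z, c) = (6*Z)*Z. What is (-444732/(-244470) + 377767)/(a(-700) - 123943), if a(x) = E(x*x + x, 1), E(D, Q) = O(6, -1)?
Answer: -15392190537/5041256615 ≈ -3.0532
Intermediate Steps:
O(Z, c) = 6*Z**2
E(D, Q) = 216 (E(D, Q) = 6*6**2 = 6*36 = 216)
a(x) = 216
(-444732/(-244470) + 377767)/(a(-700) - 123943) = (-444732/(-244470) + 377767)/(216 - 123943) = (-444732*(-1/244470) + 377767)/(-123727) = (74122/40745 + 377767)*(-1/123727) = (15392190537/40745)*(-1/123727) = -15392190537/5041256615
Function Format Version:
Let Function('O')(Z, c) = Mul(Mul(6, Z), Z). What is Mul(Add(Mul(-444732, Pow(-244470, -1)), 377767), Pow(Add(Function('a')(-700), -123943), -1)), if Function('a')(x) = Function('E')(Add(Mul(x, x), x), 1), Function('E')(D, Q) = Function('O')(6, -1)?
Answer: Rational(-15392190537, 5041256615) ≈ -3.0532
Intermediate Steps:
Function('O')(Z, c) = Mul(6, Pow(Z, 2))
Function('E')(D, Q) = 216 (Function('E')(D, Q) = Mul(6, Pow(6, 2)) = Mul(6, 36) = 216)
Function('a')(x) = 216
Mul(Add(Mul(-444732, Pow(-244470, -1)), 377767), Pow(Add(Function('a')(-700), -123943), -1)) = Mul(Add(Mul(-444732, Pow(-244470, -1)), 377767), Pow(Add(216, -123943), -1)) = Mul(Add(Mul(-444732, Rational(-1, 244470)), 377767), Pow(-123727, -1)) = Mul(Add(Rational(74122, 40745), 377767), Rational(-1, 123727)) = Mul(Rational(15392190537, 40745), Rational(-1, 123727)) = Rational(-15392190537, 5041256615)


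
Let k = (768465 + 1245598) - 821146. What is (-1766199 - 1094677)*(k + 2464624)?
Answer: -10463771265916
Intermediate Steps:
k = 1192917 (k = 2014063 - 821146 = 1192917)
(-1766199 - 1094677)*(k + 2464624) = (-1766199 - 1094677)*(1192917 + 2464624) = -2860876*3657541 = -10463771265916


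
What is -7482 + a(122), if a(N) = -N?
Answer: -7604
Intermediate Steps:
-7482 + a(122) = -7482 - 1*122 = -7482 - 122 = -7604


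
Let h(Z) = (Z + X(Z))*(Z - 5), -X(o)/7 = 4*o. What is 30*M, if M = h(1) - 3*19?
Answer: 1530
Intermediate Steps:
X(o) = -28*o
h(Z) = -27*Z*(-5 + Z) (h(Z) = (Z - 28*Z)*(Z - 5) = (-27*Z)*(-5 + Z) = -27*Z*(-5 + Z))
M = 51 (M = 27*1*(5 - 1*1) - 3*19 = 27*1*(5 - 1) - 57 = 27*1*4 - 57 = 108 - 57 = 51)
30*M = 30*51 = 1530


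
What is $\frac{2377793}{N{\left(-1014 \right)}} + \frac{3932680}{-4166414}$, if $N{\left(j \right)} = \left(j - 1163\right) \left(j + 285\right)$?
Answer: $\frac{37403848019}{67471801119} \approx 0.55436$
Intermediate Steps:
$N{\left(j \right)} = \left(-1163 + j\right) \left(285 + j\right)$
$\frac{2377793}{N{\left(-1014 \right)}} + \frac{3932680}{-4166414} = \frac{2377793}{-331455 + \left(-1014\right)^{2} - -890292} + \frac{3932680}{-4166414} = \frac{2377793}{-331455 + 1028196 + 890292} + 3932680 \left(- \frac{1}{4166414}\right) = \frac{2377793}{1587033} - \frac{1966340}{2083207} = \frac{37403848019}{67471801119}$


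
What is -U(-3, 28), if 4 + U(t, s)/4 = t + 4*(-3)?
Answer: 76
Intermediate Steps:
U(t, s) = -64 + 4*t (U(t, s) = -16 + 4*(t + 4*(-3)) = -16 + 4*(t - 12) = -16 + 4*(-12 + t) = -16 + (-48 + 4*t) = -64 + 4*t)
-U(-3, 28) = -(-64 + 4*(-3)) = -(-64 - 12) = -1*(-76) = 76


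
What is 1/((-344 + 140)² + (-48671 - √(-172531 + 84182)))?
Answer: I/(√88349 - 7055*I) ≈ -0.00014149 + 5.9612e-6*I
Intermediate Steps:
1/((-344 + 140)² + (-48671 - √(-172531 + 84182))) = 1/((-204)² + (-48671 - √(-88349))) = 1/(41616 + (-48671 - I*√88349)) = 1/(-7055 - I*√88349)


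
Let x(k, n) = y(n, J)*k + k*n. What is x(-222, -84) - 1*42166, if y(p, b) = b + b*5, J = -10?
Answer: -10198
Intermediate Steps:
y(p, b) = 6*b (y(p, b) = b + 5*b = 6*b)
x(k, n) = -60*k + k*n (x(k, n) = (6*(-10))*k + k*n = -60*k + k*n)
x(-222, -84) - 1*42166 = -222*(-60 - 84) - 1*42166 = -222*(-144) - 42166 = 31968 - 42166 = -10198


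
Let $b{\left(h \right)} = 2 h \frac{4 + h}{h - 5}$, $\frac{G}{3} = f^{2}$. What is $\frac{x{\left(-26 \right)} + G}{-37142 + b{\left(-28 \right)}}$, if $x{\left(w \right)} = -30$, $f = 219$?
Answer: $- \frac{1582383}{409010} \approx -3.8688$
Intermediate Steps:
$G = 143883$ ($G = 3 \cdot 219^{2} = 3 \cdot 47961 = 143883$)
$b{\left(h \right)} = \frac{2 h \left(4 + h\right)}{-5 + h}$ ($b{\left(h \right)} = 2 h \frac{4 + h}{-5 + h} = \frac{2 h \left(4 + h\right)}{-5 + h}$)
$\frac{x{\left(-26 \right)} + G}{-37142 + b{\left(-28 \right)}} = \frac{-30 + 143883}{-37142 + 2 \left(-28\right) \frac{1}{-5 - 28} \left(4 - 28\right)} = \frac{143853}{-37142 + 2 \left(-28\right) \frac{1}{-33} \left(-24\right)} = \frac{143853}{-37142 + 2 \left(-28\right) \left(- \frac{1}{33}\right) \left(-24\right)} = \frac{143853}{-37142 - \frac{448}{11}} = \frac{143853}{- \frac{409010}{11}} = 143853 \left(- \frac{11}{409010}\right) = - \frac{1582383}{409010}$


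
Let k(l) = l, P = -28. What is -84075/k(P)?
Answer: 84075/28 ≈ 3002.7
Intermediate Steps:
-84075/k(P) = -84075/(-28) = -84075*(-1/28) = 84075/28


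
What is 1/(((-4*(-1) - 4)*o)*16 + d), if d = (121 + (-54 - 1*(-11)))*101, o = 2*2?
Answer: 1/7878 ≈ 0.00012694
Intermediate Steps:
o = 4
d = 7878 (d = (121 + (-54 + 11))*101 = (121 - 43)*101 = 78*101 = 7878)
1/(((-4*(-1) - 4)*o)*16 + d) = 1/(((-4*(-1) - 4)*4)*16 + 7878) = 1/(((4 - 4)*4)*16 + 7878) = 1/((0*4)*16 + 7878) = 1/(0*16 + 7878) = 1/(0 + 7878) = 1/7878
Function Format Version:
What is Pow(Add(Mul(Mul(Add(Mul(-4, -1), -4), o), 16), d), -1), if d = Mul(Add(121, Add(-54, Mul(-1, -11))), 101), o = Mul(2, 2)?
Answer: Rational(1, 7878) ≈ 0.00012694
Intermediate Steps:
o = 4
d = 7878 (d = Mul(Add(121, Add(-54, 11)), 101) = Mul(Add(121, -43), 101) = Mul(78, 101) = 7878)
Pow(Add(Mul(Mul(Add(Mul(-4, -1), -4), o), 16), d), -1) = Pow(Add(Mul(Mul(Add(Mul(-4, -1), -4), 4), 16), 7878), -1) = Pow(Add(Mul(Mul(Add(4, -4), 4), 16), 7878), -1) = Pow(Add(Mul(Mul(0, 4), 16), 7878), -1) = Pow(Add(Mul(0, 16), 7878), -1) = Pow(Add(0, 7878), -1) = Pow(7878, -1) = Rational(1, 7878)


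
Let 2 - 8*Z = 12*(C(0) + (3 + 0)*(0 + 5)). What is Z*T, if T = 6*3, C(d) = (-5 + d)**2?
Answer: -2151/2 ≈ -1075.5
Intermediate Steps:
T = 18
Z = -239/4 (Z = 1/4 - 3*((-5 + 0)**2 + (3 + 0)*(0 + 5))/2 = 1/4 - 3*((-5)**2 + 3*5)/2 = 1/4 - 3*(25 + 15)/2 = 1/4 - 3*40/2 = 1/4 - 1/8*480 = 1/4 - 60 = -239/4 ≈ -59.750)
Z*T = -239/4*18 = -2151/2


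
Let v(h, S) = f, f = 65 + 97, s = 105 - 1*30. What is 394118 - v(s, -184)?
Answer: 393956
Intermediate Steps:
s = 75 (s = 105 - 30 = 75)
f = 162
v(h, S) = 162
394118 - v(s, -184) = 394118 - 1*162 = 394118 - 162 = 393956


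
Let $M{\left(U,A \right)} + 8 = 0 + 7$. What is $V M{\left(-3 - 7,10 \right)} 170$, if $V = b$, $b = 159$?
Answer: $-27030$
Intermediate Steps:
$M{\left(U,A \right)} = -1$ ($M{\left(U,A \right)} = -8 + \left(0 + 7\right) = -8 + 7 = -1$)
$V = 159$
$V M{\left(-3 - 7,10 \right)} 170 = 159 \left(-1\right) 170 = \left(-159\right) 170 = -27030$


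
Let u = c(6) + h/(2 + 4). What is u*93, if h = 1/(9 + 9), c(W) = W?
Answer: 20119/36 ≈ 558.86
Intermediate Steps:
h = 1/18 ≈ 0.055556
u = 649/108 (u = 6 + (1/18)/(2 + 4) = 6 + (1/18)/6 = 6 + (⅙)*(1/18) = 6 + 1/108 = 649/108 ≈ 6.0093)
u*93 = (649/108)*93 = 20119/36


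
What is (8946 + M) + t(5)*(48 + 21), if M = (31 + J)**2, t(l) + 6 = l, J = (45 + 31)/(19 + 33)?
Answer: 1678297/169 ≈ 9930.8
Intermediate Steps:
J = 19/13 (J = 76/52 = 76*(1/52) = 19/13 ≈ 1.4615)
t(l) = -6 + l
M = 178084/169 (M = (31 + 19/13)**2 = (422/13)**2 = 178084/169 ≈ 1053.8)
(8946 + M) + t(5)*(48 + 21) = (8946 + 178084/169) + (-6 + 5)*(48 + 21) = 1689958/169 - 1*69 = 1689958/169 - 69 = 1678297/169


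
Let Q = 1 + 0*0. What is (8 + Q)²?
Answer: 81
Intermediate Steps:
Q = 1 (Q = 1 + 0 = 1)
(8 + Q)² = (8 + 1)² = 9² = 81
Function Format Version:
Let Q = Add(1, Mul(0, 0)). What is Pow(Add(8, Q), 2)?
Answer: 81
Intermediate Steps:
Q = 1 (Q = Add(1, 0) = 1)
Pow(Add(8, Q), 2) = Pow(Add(8, 1), 2) = Pow(9, 2) = 81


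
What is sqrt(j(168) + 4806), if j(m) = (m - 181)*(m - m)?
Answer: 3*sqrt(534) ≈ 69.325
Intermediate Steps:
j(m) = 0 (j(m) = (-181 + m)*0 = 0)
sqrt(j(168) + 4806) = sqrt(0 + 4806) = sqrt(4806) = 3*sqrt(534)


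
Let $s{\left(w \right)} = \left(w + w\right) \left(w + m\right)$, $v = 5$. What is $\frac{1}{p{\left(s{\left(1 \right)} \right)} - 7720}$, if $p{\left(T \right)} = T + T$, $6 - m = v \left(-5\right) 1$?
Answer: $- \frac{1}{7592} \approx -0.00013172$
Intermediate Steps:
$m = 31$ ($m = 6 - 5 \left(-5\right) 1 = 6 - \left(-25\right) 1 = 6 - -25 = 6 + 25 = 31$)
$s{\left(w \right)} = 2 w \left(31 + w\right)$ ($s{\left(w \right)} = \left(w + w\right) \left(w + 31\right) = 2 w \left(31 + w\right)$)
$p{\left(T \right)} = 2 T$
$\frac{1}{p{\left(s{\left(1 \right)} \right)} - 7720} = \frac{1}{2 \cdot 2 \cdot 1 \left(31 + 1\right) - 7720} = \frac{1}{2 \cdot 2 \cdot 1 \cdot 32 - 7720} = \frac{1}{2 \cdot 64 - 7720} = \frac{1}{128 - 7720} = \frac{1}{-7592} = - \frac{1}{7592}$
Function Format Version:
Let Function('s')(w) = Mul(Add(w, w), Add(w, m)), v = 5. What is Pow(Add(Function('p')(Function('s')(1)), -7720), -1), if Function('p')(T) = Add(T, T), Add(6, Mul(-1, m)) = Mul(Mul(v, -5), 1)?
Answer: Rational(-1, 7592) ≈ -0.00013172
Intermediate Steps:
m = 31 (m = Add(6, Mul(-1, Mul(Mul(5, -5), 1))) = Add(6, Mul(-1, Mul(-25, 1))) = Add(6, Mul(-1, -25)) = Add(6, 25) = 31)
Function('s')(w) = Mul(2, w, Add(31, w)) (Function('s')(w) = Mul(Add(w, w), Add(w, 31)) = Mul(Mul(2, w), Add(31, w)) = Mul(2, w, Add(31, w)))
Function('p')(T) = Mul(2, T)
Pow(Add(Function('p')(Function('s')(1)), -7720), -1) = Pow(Add(Mul(2, Mul(2, 1, Add(31, 1))), -7720), -1) = Pow(Add(Mul(2, Mul(2, 1, 32)), -7720), -1) = Pow(Add(Mul(2, 64), -7720), -1) = Pow(Add(128, -7720), -1) = Pow(-7592, -1) = Rational(-1, 7592)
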